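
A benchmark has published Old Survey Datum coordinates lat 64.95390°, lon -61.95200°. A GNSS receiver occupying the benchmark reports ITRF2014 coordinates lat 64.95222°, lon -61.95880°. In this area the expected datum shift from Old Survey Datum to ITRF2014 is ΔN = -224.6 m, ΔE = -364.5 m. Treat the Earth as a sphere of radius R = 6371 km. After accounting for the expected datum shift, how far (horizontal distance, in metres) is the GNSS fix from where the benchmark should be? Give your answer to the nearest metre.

Observed coordinate differences: Δφ = -0.00168°, Δλ = -0.00680°.
Converting to metres (1° lat = 111195 m, cos φ = 0.423347): observed ΔN = -186.8 m, observed ΔE = -320.1 m.
Subtracting the expected shift leaves a residual of -186.8 − (-224.6) = 37.8 m north and -320.1 − (-364.5) = 44.4 m east.
Residual distance = √(37.8² + 44.4²) = 58.3 m.

58 m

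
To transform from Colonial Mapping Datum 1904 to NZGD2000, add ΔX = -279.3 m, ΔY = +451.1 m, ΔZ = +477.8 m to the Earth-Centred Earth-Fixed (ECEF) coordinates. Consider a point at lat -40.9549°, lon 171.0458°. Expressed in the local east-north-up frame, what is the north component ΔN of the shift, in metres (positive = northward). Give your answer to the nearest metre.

The local north axis is (−sin φ cos λ, −sin φ sin λ, cos φ), giving ΔN = 180.840 + 46.021 + 360.847 = 587.71 m.

ΔN = 588 m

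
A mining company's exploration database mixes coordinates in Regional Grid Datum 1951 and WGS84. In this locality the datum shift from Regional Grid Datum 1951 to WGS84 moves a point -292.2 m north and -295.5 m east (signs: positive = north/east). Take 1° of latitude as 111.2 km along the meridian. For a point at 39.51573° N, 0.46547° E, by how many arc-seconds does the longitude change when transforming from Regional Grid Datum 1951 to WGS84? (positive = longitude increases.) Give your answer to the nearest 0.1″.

Δλ = -12.4″

At latitude 39.51573°, cos φ = 0.771450.
1° of longitude at this latitude = 111.2 × cos φ = 85.79 km, so Δλ = -295.5 / 85785.2 = -0.0034446° = -12.401″.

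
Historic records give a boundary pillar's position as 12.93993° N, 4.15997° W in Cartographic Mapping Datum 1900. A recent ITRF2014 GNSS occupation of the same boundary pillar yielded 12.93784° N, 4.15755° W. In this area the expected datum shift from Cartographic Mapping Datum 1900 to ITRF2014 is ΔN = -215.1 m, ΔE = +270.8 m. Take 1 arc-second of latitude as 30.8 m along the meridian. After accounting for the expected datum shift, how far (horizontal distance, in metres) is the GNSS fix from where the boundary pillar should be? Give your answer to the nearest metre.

Observed coordinate differences: Δφ = -0.00209°, Δλ = +0.00242°.
Converting to metres (1° lat = 110880 m, cos φ = 0.974605): observed ΔN = -231.7 m, observed ΔE = 261.5 m.
Subtracting the expected shift leaves a residual of -231.7 − (-215.1) = -16.6 m north and 261.5 − (270.8) = -9.3 m east.
Residual distance = √((-16.6)² + (-9.3)²) = 19.1 m.

19 m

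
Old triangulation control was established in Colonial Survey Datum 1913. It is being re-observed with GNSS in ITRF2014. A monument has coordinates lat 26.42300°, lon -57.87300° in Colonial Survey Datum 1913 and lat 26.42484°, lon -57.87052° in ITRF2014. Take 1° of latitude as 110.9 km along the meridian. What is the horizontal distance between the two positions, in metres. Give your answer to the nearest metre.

320 m

Δφ = 26.42484° − 26.42300° = +0.00184°; Δλ = -57.87052° − -57.87300° = +0.00248°.
ΔN = Δφ × 110900 = 204.1 m; ΔE = Δλ × 110900 × cos(26.42300°) = +0.00248 × 110900 × 0.895533 = 246.3 m.
Distance = √(ΔE² + ΔN²) = √(246.3² + 204.1²) = 319.8 m.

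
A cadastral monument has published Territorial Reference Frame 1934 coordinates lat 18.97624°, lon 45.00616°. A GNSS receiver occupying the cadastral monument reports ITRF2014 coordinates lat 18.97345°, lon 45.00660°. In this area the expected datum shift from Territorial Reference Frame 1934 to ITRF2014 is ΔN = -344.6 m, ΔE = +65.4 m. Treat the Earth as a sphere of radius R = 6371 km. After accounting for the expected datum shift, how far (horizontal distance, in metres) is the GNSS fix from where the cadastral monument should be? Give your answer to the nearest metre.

Observed coordinate differences: Δφ = -0.00279°, Δλ = +0.00044°.
Converting to metres (1° lat = 111195 m, cos φ = 0.945654): observed ΔN = -310.2 m, observed ΔE = 46.3 m.
Subtracting the expected shift leaves a residual of -310.2 − (-344.6) = 34.4 m north and 46.3 − (65.4) = -19.1 m east.
Residual distance = √(34.4² + (-19.1)²) = 39.3 m.

39 m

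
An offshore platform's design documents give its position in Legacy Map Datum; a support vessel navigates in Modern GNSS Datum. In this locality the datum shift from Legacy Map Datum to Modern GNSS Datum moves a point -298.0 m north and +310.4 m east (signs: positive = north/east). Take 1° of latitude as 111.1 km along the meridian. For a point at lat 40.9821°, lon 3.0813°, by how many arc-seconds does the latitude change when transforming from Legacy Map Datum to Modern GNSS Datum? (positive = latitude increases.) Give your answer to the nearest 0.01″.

Δφ = -9.66″

1° of latitude = 111.1 km, so Δφ = -298.0 / 111100 = -0.0026823° = -9.656″.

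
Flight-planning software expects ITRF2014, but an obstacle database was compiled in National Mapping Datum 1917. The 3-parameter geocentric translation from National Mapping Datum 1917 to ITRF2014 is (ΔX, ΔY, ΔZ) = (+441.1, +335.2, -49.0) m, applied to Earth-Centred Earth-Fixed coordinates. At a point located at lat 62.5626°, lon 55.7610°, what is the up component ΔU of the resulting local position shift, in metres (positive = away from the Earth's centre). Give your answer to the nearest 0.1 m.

The local up (radial) axis is (cos φ cos λ, cos φ sin λ, sin φ), giving ΔU = 114.358 + 127.686 − 43.488 = 198.56 m.

ΔU = 198.6 m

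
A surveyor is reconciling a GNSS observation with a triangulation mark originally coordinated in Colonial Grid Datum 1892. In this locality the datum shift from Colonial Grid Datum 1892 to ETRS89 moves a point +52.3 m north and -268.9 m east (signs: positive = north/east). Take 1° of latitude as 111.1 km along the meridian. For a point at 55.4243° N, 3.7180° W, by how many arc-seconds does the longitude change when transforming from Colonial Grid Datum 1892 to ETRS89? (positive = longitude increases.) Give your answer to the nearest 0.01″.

Δλ = -15.35″

At latitude 55.4243°, cos φ = 0.567495.
1° of longitude at this latitude = 111.1 × cos φ = 63.05 km, so Δλ = -268.9 / 63048.6 = -0.0042650° = -15.354″.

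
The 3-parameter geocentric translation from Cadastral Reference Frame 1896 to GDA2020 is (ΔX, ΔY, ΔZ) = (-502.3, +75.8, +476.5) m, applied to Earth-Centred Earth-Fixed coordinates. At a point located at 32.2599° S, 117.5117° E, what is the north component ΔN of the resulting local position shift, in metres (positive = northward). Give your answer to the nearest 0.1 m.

The local north axis is (−sin φ cos λ, −sin φ sin λ, cos φ), giving ΔN = 123.847 + 35.884 + 402.945 = 562.68 m.

ΔN = 562.7 m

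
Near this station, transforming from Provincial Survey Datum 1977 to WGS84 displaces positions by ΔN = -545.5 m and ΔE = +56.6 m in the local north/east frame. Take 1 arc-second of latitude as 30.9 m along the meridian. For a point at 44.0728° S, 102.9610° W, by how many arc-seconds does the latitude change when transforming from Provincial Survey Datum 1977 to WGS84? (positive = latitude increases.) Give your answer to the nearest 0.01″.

Δφ = -17.65″

1″ of latitude = 30.90 m, so Δφ = -545.5 / 30.90 = -17.654″.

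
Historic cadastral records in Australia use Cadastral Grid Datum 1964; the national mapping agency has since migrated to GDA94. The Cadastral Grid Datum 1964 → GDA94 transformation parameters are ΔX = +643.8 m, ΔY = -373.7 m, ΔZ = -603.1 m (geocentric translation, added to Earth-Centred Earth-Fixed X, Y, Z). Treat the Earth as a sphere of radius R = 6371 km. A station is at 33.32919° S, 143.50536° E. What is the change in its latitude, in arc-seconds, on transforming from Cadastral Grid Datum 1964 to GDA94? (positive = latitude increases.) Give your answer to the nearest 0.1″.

Δφ = -29.5″

sin φ = -0.549449, cos φ = 0.835528, sin λ = 0.594748, cos λ = -0.803913.
North component: ΔN = −sin φ cos λ·ΔX − sin φ sin λ·ΔY + cos φ·ΔZ = −(-0.549449)(-0.803913)(643.8) − (-0.549449)(0.594748)(-373.7) + (0.835528)(-603.1) = -910.40 m.
1° of latitude spans πR/180 = 111195 m, so Δφ = -910.40 / 111195 × 3600 = -29.475″.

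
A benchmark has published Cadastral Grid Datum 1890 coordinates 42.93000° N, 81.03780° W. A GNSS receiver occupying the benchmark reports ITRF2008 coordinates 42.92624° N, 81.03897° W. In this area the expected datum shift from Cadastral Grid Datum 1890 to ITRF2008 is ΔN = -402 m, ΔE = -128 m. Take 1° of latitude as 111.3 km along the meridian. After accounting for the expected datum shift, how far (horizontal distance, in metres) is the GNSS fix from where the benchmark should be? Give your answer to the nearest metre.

37 m

Observed coordinate differences: Δφ = -0.00376°, Δλ = -0.00117°.
Converting to metres (1° lat = 111300 m, cos φ = 0.732186): observed ΔN = -418.5 m, observed ΔE = -95.3 m.
Subtracting the expected shift leaves a residual of -418.5 − (-402) = -16.5 m north and -95.3 − (-128) = 32.7 m east.
Residual distance = √((-16.5)² + 32.7²) = 36.6 m.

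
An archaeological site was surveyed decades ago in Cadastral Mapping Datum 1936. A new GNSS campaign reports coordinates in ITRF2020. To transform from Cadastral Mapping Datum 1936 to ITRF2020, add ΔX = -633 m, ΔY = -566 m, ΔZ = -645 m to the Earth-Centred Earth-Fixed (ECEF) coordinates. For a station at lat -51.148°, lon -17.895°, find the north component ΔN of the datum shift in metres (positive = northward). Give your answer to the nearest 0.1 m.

ΔN = -738.3 m

The local north axis is (−sin φ cos λ, −sin φ sin λ, cos φ), giving ΔN = -469.112 + 135.441 − 404.616 = -738.29 m.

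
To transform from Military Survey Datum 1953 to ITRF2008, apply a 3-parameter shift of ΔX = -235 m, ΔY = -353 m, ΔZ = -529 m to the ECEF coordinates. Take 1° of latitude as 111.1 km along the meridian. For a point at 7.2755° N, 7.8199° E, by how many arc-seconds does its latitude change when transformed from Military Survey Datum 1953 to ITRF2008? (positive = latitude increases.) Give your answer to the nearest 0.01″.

Δφ = -15.85″

sin φ = 0.126640, cos φ = 0.991949, sin λ = 0.136060, cos λ = 0.990701.
North component: ΔN = −sin φ cos λ·ΔX − sin φ sin λ·ΔY + cos φ·ΔZ = −(0.126640)(0.990701)(-235) − (0.126640)(0.136060)(-353) + (0.991949)(-529) = -489.17 m.
1° of latitude spans 111100 m, so Δφ = -489.17 / 111100 × 3600 = -15.851″.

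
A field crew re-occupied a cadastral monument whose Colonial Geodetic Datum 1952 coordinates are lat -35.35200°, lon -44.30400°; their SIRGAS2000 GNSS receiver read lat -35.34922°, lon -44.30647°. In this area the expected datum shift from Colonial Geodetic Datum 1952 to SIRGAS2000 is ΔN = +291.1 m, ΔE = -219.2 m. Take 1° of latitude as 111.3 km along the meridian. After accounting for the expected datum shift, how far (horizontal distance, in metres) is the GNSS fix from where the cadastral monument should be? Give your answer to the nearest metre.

Observed coordinate differences: Δφ = +0.00278°, Δλ = -0.00247°.
Converting to metres (1° lat = 111300 m, cos φ = 0.815613): observed ΔN = 309.4 m, observed ΔE = -224.2 m.
Subtracting the expected shift leaves a residual of 309.4 − (291.1) = 18.3 m north and -224.2 − (-219.2) = -5.0 m east.
Residual distance = √(18.3² + (-5.0)²) = 19.0 m.

19 m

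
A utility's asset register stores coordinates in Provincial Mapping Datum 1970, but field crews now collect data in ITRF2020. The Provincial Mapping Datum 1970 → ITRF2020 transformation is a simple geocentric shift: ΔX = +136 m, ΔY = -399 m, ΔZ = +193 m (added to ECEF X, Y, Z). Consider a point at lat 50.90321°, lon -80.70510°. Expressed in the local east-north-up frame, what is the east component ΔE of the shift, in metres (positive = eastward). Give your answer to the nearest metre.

At φ = 50.90321°, λ = -80.70510°: sin φ = 0.776082, cos φ = 0.630632, sin λ = -0.986870, cos λ = 0.161516.
ΔE = −sin λ·ΔX + cos λ·ΔY = −(-0.986870)·(136) + (0.161516)·(-399) = 69.77 m.

ΔE = 70 m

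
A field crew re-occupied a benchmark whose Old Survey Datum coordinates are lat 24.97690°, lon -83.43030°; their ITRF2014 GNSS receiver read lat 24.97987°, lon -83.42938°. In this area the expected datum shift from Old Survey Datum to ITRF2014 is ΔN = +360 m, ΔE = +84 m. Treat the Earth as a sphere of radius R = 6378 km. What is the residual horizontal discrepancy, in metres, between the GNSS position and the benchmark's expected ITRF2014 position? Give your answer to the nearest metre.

Observed coordinate differences: Δφ = +0.00297°, Δλ = +0.00092°.
Converting to metres (1° lat = 111317 m, cos φ = 0.906478): observed ΔN = 330.6 m, observed ΔE = 92.8 m.
Subtracting the expected shift leaves a residual of 330.6 − (360) = -29.4 m north and 92.8 − (84) = 8.8 m east.
Residual distance = √((-29.4)² + 8.8²) = 30.7 m.

31 m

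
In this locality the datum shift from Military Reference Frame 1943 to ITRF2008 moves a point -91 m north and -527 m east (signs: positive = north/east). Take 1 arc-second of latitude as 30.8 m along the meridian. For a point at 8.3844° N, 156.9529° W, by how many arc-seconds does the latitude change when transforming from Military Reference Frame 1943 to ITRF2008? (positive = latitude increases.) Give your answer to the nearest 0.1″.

Δφ = -3.0″

1″ of latitude = 30.80 m, so Δφ = -91.0 / 30.80 = -2.955″.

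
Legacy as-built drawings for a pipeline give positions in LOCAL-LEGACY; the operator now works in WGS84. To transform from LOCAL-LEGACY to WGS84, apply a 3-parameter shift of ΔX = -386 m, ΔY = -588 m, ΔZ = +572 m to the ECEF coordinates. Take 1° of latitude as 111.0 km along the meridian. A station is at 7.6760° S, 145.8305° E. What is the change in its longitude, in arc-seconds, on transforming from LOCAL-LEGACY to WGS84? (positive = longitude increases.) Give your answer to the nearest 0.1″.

Δλ = 23.0″

sin φ = -0.133571, cos φ = 0.991039, sin λ = 0.561643, cos λ = -0.827380.
East component: ΔE = −sin λ·ΔX + cos λ·ΔY = −(0.561643)(-386) + (-0.827380)(-588) = 703.29 m.
1° of latitude spans 111000 m; at latitude φ, 1° of longitude spans that × cos φ = 110005.4 m, so Δλ = 703.29 / 110005.4 × 3600 = 23.016″.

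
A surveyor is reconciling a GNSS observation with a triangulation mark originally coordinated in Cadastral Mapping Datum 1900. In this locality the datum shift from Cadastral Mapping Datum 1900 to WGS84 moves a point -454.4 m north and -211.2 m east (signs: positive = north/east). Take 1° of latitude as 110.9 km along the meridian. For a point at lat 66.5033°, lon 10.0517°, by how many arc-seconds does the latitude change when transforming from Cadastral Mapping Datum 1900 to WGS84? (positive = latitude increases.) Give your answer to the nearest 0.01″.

Δφ = -14.75″

1° of latitude = 110.9 km, so Δφ = -454.4 / 110900 = -0.0040974° = -14.751″.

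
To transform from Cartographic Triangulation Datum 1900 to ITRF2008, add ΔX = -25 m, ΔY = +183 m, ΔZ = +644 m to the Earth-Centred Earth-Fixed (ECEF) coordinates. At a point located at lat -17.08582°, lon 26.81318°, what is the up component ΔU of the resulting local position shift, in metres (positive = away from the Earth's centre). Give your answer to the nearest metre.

At φ = -17.08582°, λ = 26.81318°: sin φ = -0.293804, cos φ = 0.955866, sin λ = 0.451083, cos λ = 0.892482.
ΔU = cos φ cos λ·ΔX + cos φ sin λ·ΔY + sin φ·ΔZ = (0.955866)(0.892482)(-25) + (0.955866)(0.451083)(183) + (-0.293804)(644) = -131.63 m.

ΔU = -132 m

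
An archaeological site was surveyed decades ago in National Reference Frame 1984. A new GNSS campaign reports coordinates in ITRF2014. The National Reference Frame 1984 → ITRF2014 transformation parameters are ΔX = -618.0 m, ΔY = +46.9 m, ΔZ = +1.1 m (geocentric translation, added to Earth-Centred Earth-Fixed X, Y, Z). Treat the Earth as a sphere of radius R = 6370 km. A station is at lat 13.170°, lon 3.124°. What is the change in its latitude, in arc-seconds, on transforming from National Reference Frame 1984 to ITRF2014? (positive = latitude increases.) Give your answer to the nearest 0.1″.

sin φ = 0.227841, cos φ = 0.973698, sin λ = 0.054497, cos λ = 0.998514.
North component: ΔN = −sin φ cos λ·ΔX − sin φ sin λ·ΔY + cos φ·ΔZ = −(0.227841)(0.998514)(-618.0) − (0.227841)(0.054497)(46.9) + (0.973698)(1.1) = 141.09 m.
1° of latitude spans πR/180 = 111177 m, so Δφ = 141.09 / 111177 × 3600 = 4.568″.

Δφ = 4.6″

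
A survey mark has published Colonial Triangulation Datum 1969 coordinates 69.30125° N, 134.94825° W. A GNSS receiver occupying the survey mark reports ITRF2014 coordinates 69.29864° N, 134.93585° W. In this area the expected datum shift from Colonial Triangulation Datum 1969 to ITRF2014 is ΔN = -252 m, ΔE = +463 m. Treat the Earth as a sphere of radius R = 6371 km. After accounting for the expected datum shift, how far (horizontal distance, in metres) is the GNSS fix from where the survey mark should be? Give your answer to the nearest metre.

45 m

Observed coordinate differences: Δφ = -0.00261°, Δλ = +0.01240°.
Converting to metres (1° lat = 111195 m, cos φ = 0.353454): observed ΔN = -290.2 m, observed ΔE = 487.3 m.
Subtracting the expected shift leaves a residual of -290.2 − (-252) = -38.2 m north and 487.3 − (463) = 24.3 m east.
Residual distance = √((-38.2)² + 24.3²) = 45.3 m.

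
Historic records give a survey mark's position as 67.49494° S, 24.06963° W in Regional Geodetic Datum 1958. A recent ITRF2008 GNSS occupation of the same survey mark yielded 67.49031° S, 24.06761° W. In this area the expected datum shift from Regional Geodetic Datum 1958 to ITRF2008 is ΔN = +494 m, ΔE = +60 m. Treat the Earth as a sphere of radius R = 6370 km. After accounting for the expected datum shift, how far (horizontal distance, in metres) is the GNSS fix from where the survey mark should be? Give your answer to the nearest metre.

33 m

Observed coordinate differences: Δφ = +0.00463°, Δλ = +0.00202°.
Converting to metres (1° lat = 111177 m, cos φ = 0.382765): observed ΔN = 514.8 m, observed ΔE = 86.0 m.
Subtracting the expected shift leaves a residual of 514.8 − (494) = 20.8 m north and 86.0 − (60) = 26.0 m east.
Residual distance = √(20.8² + 26.0²) = 33.2 m.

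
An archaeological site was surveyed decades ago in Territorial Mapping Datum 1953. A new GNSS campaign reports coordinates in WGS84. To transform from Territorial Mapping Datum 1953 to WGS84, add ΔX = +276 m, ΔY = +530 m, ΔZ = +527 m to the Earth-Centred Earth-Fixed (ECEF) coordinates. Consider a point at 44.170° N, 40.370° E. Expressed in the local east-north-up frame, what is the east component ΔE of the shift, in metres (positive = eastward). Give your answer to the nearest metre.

The local east axis at (φ, λ) is (−sin λ, cos λ, 0), so ΔE = −sin(40.370°)·276 + cos(40.370°)·530 = 225.02 m.

ΔE = 225 m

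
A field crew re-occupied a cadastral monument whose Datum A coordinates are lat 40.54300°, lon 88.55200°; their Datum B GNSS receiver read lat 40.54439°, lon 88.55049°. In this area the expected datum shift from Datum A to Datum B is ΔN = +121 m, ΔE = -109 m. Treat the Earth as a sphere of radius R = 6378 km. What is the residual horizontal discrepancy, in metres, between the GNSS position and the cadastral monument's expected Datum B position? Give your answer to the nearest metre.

Observed coordinate differences: Δφ = +0.00139°, Δλ = -0.00151°.
Converting to metres (1° lat = 111317 m, cos φ = 0.759918): observed ΔN = 154.7 m, observed ΔE = -127.7 m.
Subtracting the expected shift leaves a residual of 154.7 − (121) = 33.7 m north and -127.7 − (-109) = -18.7 m east.
Residual distance = √(33.7² + (-18.7)²) = 38.6 m.

39 m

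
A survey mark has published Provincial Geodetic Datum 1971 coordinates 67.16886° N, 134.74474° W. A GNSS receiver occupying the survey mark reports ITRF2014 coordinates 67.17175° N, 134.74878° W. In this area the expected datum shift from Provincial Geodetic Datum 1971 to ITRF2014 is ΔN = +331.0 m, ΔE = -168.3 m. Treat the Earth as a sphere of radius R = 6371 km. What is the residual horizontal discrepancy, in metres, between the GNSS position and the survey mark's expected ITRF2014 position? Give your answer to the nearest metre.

Observed coordinate differences: Δφ = +0.00289°, Δλ = -0.00404°.
Converting to metres (1° lat = 111195 m, cos φ = 0.388017): observed ΔN = 321.4 m, observed ΔE = -174.3 m.
Subtracting the expected shift leaves a residual of 321.4 − (331.0) = -9.6 m north and -174.3 − (-168.3) = -6.0 m east.
Residual distance = √((-9.6)² + (-6.0)²) = 11.4 m.

11 m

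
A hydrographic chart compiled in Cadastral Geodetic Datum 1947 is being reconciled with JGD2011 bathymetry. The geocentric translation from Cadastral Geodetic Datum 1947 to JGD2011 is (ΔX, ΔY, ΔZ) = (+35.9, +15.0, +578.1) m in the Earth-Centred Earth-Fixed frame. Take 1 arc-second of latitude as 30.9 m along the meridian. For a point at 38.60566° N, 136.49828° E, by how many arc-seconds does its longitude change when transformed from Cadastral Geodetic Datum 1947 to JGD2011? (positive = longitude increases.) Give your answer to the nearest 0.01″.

sin φ = 0.623957, cos φ = 0.781459, sin λ = 0.688376, cos λ = -0.725354.
East component: ΔE = −sin λ·ΔX + cos λ·ΔY = −(0.688376)(35.9) + (-0.725354)(15.0) = -35.59 m.
1° of latitude spans 3600 × 30.90 = 111240 m; at latitude φ, 1° of longitude spans that × cos φ = 86929.5 m, so Δλ = -35.59 / 86929.5 × 3600 = -1.474″.

Δλ = -1.47″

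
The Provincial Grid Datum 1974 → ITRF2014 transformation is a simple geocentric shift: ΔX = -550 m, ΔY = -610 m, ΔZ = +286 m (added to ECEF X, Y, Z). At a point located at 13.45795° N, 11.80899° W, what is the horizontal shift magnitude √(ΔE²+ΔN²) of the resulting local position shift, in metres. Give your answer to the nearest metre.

802 m

The local east axis at (φ, λ) is (−sin λ, cos λ, 0), so ΔE = −sin(-11.80899°)·(-550) + cos(-11.80899°)·(-610) = -709.65 m.
The local north axis is (−sin φ cos λ, −sin φ sin λ, cos φ), giving ΔN = 125.293 − 29.053 + 278.147 = 374.39 m.
Horizontal magnitude = √(ΔE² + ΔN²) = √((-709.65)² + 374.39²) = 802.35 m.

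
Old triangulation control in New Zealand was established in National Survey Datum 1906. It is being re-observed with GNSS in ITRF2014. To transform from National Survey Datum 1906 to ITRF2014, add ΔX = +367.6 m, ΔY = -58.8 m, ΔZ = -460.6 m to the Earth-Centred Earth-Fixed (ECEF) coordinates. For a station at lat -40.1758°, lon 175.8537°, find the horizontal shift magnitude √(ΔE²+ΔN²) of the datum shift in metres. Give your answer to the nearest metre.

592 m

The local east axis at (φ, λ) is (−sin λ, cos λ, 0), so ΔE = −sin(175.8537°)·367.6 + cos(175.8537°)·(-58.8) = 32.07 m.
The local north axis is (−sin φ cos λ, −sin φ sin λ, cos φ), giving ΔN = -236.531 − 2.743 − 351.930 = -591.20 m.
Horizontal magnitude = √(ΔE² + ΔN²) = √(32.07² + (-591.20)²) = 592.07 m.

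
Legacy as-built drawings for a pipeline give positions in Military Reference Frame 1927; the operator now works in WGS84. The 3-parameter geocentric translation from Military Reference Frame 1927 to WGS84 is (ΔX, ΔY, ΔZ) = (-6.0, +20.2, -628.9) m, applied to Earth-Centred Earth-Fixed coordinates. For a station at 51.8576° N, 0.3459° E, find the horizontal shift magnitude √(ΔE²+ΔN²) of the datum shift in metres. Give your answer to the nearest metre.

384 m

At φ = 51.8576°, λ = 0.3459°: sin φ = 0.786478, cos φ = 0.617618, sin λ = 0.006037, cos λ = 0.999982.
ΔE = −sin λ·ΔX + cos λ·ΔY = −(0.006037)·(-6.0) + (0.999982)·(20.2) = 20.24 m.
ΔN = −sin φ cos λ·ΔX − sin φ sin λ·ΔY + cos φ·ΔZ = −(0.786478)(0.999982)(-6.0) − (0.786478)(0.006037)(20.2) + (0.617618)(-628.9) = -383.80 m.
Horizontal magnitude = √(ΔE² + ΔN²) = √(20.24² + (-383.80)²) = 384.33 m.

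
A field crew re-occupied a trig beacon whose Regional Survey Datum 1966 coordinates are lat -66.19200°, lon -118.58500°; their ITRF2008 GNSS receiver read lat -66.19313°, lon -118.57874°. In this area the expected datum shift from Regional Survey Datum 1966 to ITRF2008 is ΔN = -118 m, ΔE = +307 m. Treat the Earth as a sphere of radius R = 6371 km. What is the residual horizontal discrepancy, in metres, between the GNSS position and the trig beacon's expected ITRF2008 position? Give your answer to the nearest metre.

27 m

Observed coordinate differences: Δφ = -0.00113°, Δλ = +0.00626°.
Converting to metres (1° lat = 111195 m, cos φ = 0.403673): observed ΔN = -125.7 m, observed ΔE = 281.0 m.
Subtracting the expected shift leaves a residual of -125.7 − (-118) = -7.7 m north and 281.0 − (307) = -26.0 m east.
Residual distance = √((-7.7)² + (-26.0)²) = 27.1 m.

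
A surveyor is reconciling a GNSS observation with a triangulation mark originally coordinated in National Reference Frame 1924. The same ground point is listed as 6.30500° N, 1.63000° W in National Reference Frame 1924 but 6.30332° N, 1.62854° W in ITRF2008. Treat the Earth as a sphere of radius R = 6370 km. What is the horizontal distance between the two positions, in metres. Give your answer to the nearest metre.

247 m

Δφ = 6.30332° − 6.30500° = -0.00168°; Δλ = -1.62854° − -1.63000° = +0.00146°.
1° along a meridian = πR/180 = 111177 m.
ΔN = Δφ × 111177 = -186.8 m; ΔE = Δλ × 111177 × cos(6.30500°) = +0.00146 × 111177 × 0.993951 = 161.3 m.
Distance = √(ΔE² + ΔN²) = √(161.3² + (-186.8)²) = 246.8 m.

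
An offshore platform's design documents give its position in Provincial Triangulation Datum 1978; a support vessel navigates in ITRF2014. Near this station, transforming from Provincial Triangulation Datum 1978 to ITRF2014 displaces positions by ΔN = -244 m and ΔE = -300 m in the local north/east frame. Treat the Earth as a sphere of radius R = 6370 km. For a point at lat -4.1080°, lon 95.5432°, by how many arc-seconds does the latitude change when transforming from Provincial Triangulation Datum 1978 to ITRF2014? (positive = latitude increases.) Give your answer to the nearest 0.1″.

Δφ = -7.9″

On a sphere of radius R, 1 rad of latitude = R, so Δφ = ΔN / R = -244.0 / 6370000 = -3.8305e-05 rad = -7.901″.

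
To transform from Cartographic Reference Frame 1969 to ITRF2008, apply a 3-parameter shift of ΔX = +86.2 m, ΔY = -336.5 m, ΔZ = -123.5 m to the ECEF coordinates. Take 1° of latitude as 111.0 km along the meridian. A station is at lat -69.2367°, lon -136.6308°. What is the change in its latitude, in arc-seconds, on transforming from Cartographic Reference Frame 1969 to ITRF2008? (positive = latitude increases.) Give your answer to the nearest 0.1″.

sin φ = -0.935053, cos φ = 0.354508, sin λ = -0.686697, cos λ = -0.726944.
North component: ΔN = −sin φ cos λ·ΔX − sin φ sin λ·ΔY + cos φ·ΔZ = −(-0.935053)(-0.726944)(86.2) − (-0.935053)(-0.686697)(-336.5) + (0.354508)(-123.5) = 113.69 m.
1° of latitude spans 111000 m, so Δφ = 113.69 / 111000 × 3600 = 3.687″.

Δφ = 3.7″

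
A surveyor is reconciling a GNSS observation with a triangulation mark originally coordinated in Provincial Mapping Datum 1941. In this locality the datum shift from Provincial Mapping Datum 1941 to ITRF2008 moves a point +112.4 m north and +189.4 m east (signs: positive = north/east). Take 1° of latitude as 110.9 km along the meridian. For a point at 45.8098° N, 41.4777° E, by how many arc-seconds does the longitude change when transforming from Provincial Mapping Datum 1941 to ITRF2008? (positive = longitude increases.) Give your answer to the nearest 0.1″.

At latitude 45.8098°, cos φ = 0.697042.
1° of longitude at this latitude = 110.9 × cos φ = 77.30 km, so Δλ = 189.4 / 77302.0 = 0.0024501° = 8.820″.

Δλ = 8.8″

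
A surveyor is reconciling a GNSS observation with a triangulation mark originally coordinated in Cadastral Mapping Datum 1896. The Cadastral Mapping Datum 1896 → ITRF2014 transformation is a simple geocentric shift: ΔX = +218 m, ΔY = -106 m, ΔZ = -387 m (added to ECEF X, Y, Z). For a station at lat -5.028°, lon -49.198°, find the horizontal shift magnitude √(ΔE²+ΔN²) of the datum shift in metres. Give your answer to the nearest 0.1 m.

The local east axis at (φ, λ) is (−sin λ, cos λ, 0), so ΔE = −sin(-49.198°)·218 + cos(-49.198°)·(-106) = 95.75 m.
The local north axis is (−sin φ cos λ, −sin φ sin λ, cos φ), giving ΔN = 12.485 + 7.032 − 385.511 = -365.99 m.
Horizontal magnitude = √(ΔE² + ΔN²) = √(95.75² + (-365.99)²) = 378.31 m.

378.3 m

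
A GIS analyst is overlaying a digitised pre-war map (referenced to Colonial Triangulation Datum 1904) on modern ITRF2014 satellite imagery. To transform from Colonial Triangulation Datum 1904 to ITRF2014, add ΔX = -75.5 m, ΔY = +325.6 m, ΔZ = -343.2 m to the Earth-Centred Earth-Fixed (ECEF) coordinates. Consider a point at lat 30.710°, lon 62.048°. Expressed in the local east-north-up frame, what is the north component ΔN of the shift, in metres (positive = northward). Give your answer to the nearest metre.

At φ = 30.710°, λ = 62.048°: sin φ = 0.510693, cos φ = 0.859763, sin λ = 0.883341, cos λ = 0.468732.
ΔN = −sin φ cos λ·ΔX − sin φ sin λ·ΔY + cos φ·ΔZ = −(0.510693)(0.468732)(-75.5) − (0.510693)(0.883341)(325.6) + (0.859763)(-343.2) = -423.88 m.

ΔN = -424 m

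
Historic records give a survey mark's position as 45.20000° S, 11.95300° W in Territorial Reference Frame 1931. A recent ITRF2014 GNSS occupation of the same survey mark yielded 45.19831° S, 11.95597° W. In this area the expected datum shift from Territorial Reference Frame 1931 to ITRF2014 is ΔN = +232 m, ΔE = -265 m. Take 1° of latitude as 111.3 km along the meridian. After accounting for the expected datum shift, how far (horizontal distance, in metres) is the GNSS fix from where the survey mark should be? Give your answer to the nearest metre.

54 m

Observed coordinate differences: Δφ = +0.00169°, Δλ = -0.00297°.
Converting to metres (1° lat = 111300 m, cos φ = 0.704634): observed ΔN = 188.1 m, observed ΔE = -232.9 m.
Subtracting the expected shift leaves a residual of 188.1 − (232) = -43.9 m north and -232.9 − (-265) = 32.1 m east.
Residual distance = √((-43.9)² + 32.1²) = 54.4 m.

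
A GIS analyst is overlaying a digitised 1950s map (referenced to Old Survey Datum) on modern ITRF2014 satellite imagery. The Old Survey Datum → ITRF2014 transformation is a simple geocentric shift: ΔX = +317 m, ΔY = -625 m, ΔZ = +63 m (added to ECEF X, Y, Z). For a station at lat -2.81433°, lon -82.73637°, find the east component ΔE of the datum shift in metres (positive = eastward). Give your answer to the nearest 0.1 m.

The local east axis at (φ, λ) is (−sin λ, cos λ, 0), so ΔE = −sin(-82.73637°)·317 + cos(-82.73637°)·(-625) = 235.43 m.

ΔE = 235.4 m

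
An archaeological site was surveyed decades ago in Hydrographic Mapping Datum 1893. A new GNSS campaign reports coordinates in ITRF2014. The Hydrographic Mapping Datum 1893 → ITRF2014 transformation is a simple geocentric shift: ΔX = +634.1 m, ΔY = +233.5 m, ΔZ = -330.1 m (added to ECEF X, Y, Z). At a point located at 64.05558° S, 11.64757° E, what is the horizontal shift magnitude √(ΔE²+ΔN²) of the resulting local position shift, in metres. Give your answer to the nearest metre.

467 m

At φ = -64.05558°, λ = 11.64757°: sin φ = -0.899219, cos φ = 0.437499, sin λ = 0.201891, cos λ = 0.979408.
ΔE = −sin λ·ΔX + cos λ·ΔY = −(0.201891)·(634.1) + (0.979408)·(233.5) = 100.67 m.
ΔN = −sin φ cos λ·ΔX − sin φ sin λ·ΔY + cos φ·ΔZ = −(-0.899219)(0.979408)(634.1) − (-0.899219)(0.201891)(233.5) + (0.437499)(-330.1) = 456.43 m.
Horizontal magnitude = √(ΔE² + ΔN²) = √(100.67² + 456.43²) = 467.40 m.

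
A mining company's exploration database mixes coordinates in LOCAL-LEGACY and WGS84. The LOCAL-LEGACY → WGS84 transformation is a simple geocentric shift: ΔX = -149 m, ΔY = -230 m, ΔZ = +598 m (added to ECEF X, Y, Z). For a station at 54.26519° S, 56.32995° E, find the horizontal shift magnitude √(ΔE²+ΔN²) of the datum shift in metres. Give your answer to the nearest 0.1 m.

At φ = -54.26519°, λ = 56.32995°: sin φ = -0.811729, cos φ = 0.584034, sin λ = 0.832244, cos λ = 0.554409.
ΔE = −sin λ·ΔX + cos λ·ΔY = −(0.832244)·(-149) + (0.554409)·(-230) = -3.51 m.
ΔN = −sin φ cos λ·ΔX − sin φ sin λ·ΔY + cos φ·ΔZ = −(-0.811729)(0.554409)(-149) − (-0.811729)(0.832244)(-230) + (0.584034)(598) = 126.82 m.
Horizontal magnitude = √(ΔE² + ΔN²) = √((-3.51)² + 126.82²) = 126.87 m.

126.9 m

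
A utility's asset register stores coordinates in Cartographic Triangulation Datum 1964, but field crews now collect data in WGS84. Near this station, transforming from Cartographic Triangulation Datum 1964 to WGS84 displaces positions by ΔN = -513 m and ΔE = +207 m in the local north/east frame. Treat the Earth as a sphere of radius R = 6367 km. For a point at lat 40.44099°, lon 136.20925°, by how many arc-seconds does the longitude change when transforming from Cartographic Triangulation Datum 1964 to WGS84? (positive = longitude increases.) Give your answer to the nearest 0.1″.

Δλ = 8.8″

At latitude 40.44099°, cos φ = 0.761074.
One radian of longitude at latitude φ spans R cos φ, so Δλ = ΔE / (R cos φ) = 207.0 / (6367000 × 0.761074) = 4.2718e-05 rad = 8.811″.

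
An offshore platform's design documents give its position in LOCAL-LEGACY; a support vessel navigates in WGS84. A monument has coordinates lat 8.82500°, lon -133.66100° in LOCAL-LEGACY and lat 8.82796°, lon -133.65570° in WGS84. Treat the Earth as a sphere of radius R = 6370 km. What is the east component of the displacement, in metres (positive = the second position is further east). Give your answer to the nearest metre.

Δφ = 8.82796° − 8.82500° = +0.00296°; Δλ = -133.65570° − -133.66100° = +0.00530°.
1° along a meridian = πR/180 = 111177 m.
ΔN = Δφ × 111177 = 329.1 m; ΔE = Δλ × 111177 × cos(8.82500°) = +0.00530 × 111177 × 0.988162 = 582.3 m.

ΔE = 582 m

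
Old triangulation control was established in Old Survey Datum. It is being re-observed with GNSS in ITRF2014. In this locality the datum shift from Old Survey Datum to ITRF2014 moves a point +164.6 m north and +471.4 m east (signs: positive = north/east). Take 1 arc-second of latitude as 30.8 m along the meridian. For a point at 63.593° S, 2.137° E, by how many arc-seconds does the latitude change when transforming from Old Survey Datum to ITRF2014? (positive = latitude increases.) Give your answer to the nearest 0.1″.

1″ of latitude = 30.80 m, so Δφ = 164.6 / 30.80 = 5.344″.

Δφ = 5.3″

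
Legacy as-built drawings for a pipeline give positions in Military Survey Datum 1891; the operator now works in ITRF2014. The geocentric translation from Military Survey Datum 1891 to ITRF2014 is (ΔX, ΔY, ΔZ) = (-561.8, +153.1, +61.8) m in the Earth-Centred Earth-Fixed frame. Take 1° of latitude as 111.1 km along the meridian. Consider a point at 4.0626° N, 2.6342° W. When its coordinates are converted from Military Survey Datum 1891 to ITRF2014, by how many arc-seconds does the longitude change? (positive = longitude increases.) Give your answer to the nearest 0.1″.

sin φ = 0.070846, cos φ = 0.997487, sin λ = -0.045959, cos λ = 0.998943.
East component: ΔE = −sin λ·ΔX + cos λ·ΔY = −(-0.045959)(-561.8) + (0.998943)(153.1) = 127.12 m.
1° of latitude spans 111100 m; at latitude φ, 1° of longitude spans that × cos φ = 110820.8 m, so Δλ = 127.12 / 110820.8 × 3600 = 4.129″.

Δλ = 4.1″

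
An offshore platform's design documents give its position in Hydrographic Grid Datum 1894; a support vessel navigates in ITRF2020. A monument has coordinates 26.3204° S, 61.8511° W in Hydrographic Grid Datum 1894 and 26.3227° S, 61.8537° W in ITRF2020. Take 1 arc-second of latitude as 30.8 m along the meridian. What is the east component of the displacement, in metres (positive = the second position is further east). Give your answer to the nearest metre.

Δφ = -26.3227° − -26.3204° = -0.0023°; Δλ = -61.8537° − -61.8511° = -0.0026°.
1° of latitude = 3600 × 30.80 = 110880 m.
ΔN = Δφ × 110880 = -255.0 m; ΔE = Δλ × 110880 × cos(-26.3204°) = -0.0026 × 110880 × 0.896329 = -258.4 m.

ΔE = -258 m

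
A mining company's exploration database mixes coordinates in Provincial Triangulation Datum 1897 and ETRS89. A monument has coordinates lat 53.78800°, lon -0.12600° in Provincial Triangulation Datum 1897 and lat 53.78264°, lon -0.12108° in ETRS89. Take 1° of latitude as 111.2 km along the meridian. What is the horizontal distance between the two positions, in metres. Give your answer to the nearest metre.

Δφ = 53.78264° − 53.78800° = -0.00536°; Δλ = -0.12108° − -0.12600° = +0.00492°.
ΔN = Δφ × 111200 = -596.0 m; ΔE = Δλ × 111200 × cos(53.78800°) = +0.00492 × 111200 × 0.590775 = 323.2 m.
Distance = √(ΔE² + ΔN²) = √(323.2² + (-596.0)²) = 678.0 m.

678 m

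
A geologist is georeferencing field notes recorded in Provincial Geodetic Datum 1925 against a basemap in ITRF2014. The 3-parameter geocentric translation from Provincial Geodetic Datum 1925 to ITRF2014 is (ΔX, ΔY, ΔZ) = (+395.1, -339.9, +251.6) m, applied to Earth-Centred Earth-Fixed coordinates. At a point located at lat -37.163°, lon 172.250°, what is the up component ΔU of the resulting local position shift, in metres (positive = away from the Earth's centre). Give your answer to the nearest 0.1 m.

At φ = -37.163°, λ = 172.250°: sin φ = -0.604085, cos φ = 0.796920, sin λ = 0.134851, cos λ = -0.990866.
ΔU = cos φ cos λ·ΔX + cos φ sin λ·ΔY + sin φ·ΔZ = (0.796920)(-0.990866)(395.1) + (0.796920)(0.134851)(-339.9) + (-0.604085)(251.6) = -500.50 m.

ΔU = -500.5 m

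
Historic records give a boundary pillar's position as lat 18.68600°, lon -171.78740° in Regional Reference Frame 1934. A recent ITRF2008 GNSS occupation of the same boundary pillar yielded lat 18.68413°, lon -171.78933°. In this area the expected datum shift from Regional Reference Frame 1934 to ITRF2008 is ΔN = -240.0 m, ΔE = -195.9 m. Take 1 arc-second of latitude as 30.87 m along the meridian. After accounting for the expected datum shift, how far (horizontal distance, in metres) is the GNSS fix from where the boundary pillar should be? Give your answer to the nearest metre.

33 m

Observed coordinate differences: Δφ = -0.00187°, Δλ = -0.00193°.
Converting to metres (1° lat = 111132 m, cos φ = 0.947289): observed ΔN = -207.8 m, observed ΔE = -203.2 m.
Subtracting the expected shift leaves a residual of -207.8 − (-240.0) = 32.2 m north and -203.2 − (-195.9) = -7.3 m east.
Residual distance = √(32.2² + (-7.3)²) = 33.0 m.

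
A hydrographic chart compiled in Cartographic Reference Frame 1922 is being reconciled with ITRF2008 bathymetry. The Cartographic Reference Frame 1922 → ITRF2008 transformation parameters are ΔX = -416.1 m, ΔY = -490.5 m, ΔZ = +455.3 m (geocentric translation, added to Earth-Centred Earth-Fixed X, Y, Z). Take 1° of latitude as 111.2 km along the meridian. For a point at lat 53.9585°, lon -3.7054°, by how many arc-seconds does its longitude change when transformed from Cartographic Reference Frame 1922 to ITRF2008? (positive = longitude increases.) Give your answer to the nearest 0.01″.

sin φ = 0.808591, cos φ = 0.588371, sin λ = -0.064626, cos λ = 0.997910.
East component: ΔE = −sin λ·ΔX + cos λ·ΔY = −(-0.064626)(-416.1) + (0.997910)(-490.5) = -516.37 m.
1° of latitude spans 111200 m; at latitude φ, 1° of longitude spans that × cos φ = 65426.9 m, so Δλ = -516.37 / 65426.9 × 3600 = -28.412″.

Δλ = -28.41″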